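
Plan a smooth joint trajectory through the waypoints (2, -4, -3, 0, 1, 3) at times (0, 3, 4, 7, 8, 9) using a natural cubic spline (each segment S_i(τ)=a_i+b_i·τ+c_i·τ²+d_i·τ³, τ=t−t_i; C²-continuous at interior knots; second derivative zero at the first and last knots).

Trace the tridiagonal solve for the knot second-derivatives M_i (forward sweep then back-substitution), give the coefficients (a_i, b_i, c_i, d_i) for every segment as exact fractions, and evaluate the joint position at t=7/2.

  seg 0: a=2 b=-581/185 c=0 d=211/1665
  seg 1: a=-4 b=52/185 c=211/185 d=-78/185
  seg 2: a=-3 b=48/37 c=-23/185 d=14/1665
  seg 3: a=0 b=144/185 c=-9/185 d=10/37
  seg 4: a=1 b=276/185 c=141/185 d=-47/185
S(7/2) = -671/185

Δ: Δ0=-2, Δ1=1, Δ2=1, Δ3=1, Δ4=2
row 1: diag=8, rhs=18; c'=1/8, d'=9/4
row 2: denom=8−1·1/8=63/8; d'=(0−1·9/4)/(63/8)=-2/7
row 3: denom=8−3·8/21=48/7; d'=(0−3·-2/7)/(48/7)=1/8
row 4: denom=4−1·7/48=185/48; d'=(6−1·1/8)/(185/48)=282/185
back: M4=282/185
back: M3=1/8−7/48·282/185=-18/185
back: M2=-2/7−8/21·-18/185=-46/185
back: M1=9/4−1/8·-46/185=422/185
M: M0=0, M1=422/185, M2=-46/185, M3=-18/185, M4=282/185, M5=0
seg 0: a=2, c=M0/2=0, d=(M1−M0)/(6·3)=211/1665, b=Δ0−h0·(2M0+M1)/6=-581/185
seg 1: a=-4, c=M1/2=211/185, d=(M2−M1)/(6·1)=-78/185, b=Δ1−h1·(2M1+M2)/6=52/185
seg 2: a=-3, c=M2/2=-23/185, d=(M3−M2)/(6·3)=14/1665, b=Δ2−h2·(2M2+M3)/6=48/37
seg 3: a=0, c=M3/2=-9/185, d=(M4−M3)/(6·1)=10/37, b=Δ3−h3·(2M3+M4)/6=144/185
seg 4: a=1, c=M4/2=141/185, d=(M5−M4)/(6·1)=-47/185, b=Δ4−h4·(2M4+M5)/6=276/185
t_q=7/2 → seg 1, τ=1/2; S=-4+52/185·τ+211/185·τ²+-78/185·τ³=-671/185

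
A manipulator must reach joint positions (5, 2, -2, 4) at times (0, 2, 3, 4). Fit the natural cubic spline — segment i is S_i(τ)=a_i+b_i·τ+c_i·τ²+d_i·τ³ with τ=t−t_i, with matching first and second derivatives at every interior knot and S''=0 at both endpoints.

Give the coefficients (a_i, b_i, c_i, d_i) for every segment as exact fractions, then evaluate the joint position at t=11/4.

  seg 0: a=5 b=11/46 c=0 d=-10/23
  seg 1: a=2 b=-229/46 c=-60/23 d=165/46
  seg 2: a=-2 b=13/23 c=375/46 d=-125/46
S(11/4) = -4969/2944

Δ: Δ0=-3/2, Δ1=-4, Δ2=6
row 1: diag=6, rhs=-15; c'=1/6, d'=-5/2
row 2: denom=4−1·1/6=23/6; d'=(60−1·-5/2)/(23/6)=375/23
back: M2=375/23
back: M1=-5/2−1/6·375/23=-120/23
M: M0=0, M1=-120/23, M2=375/23, M3=0
seg 0: a=5, c=M0/2=0, d=(M1−M0)/(6·2)=-10/23, b=Δ0−h0·(2M0+M1)/6=11/46
seg 1: a=2, c=M1/2=-60/23, d=(M2−M1)/(6·1)=165/46, b=Δ1−h1·(2M1+M2)/6=-229/46
seg 2: a=-2, c=M2/2=375/46, d=(M3−M2)/(6·1)=-125/46, b=Δ2−h2·(2M2+M3)/6=13/23
t_q=11/4 → seg 1, τ=3/4; S=2+-229/46·τ+-60/23·τ²+165/46·τ³=-4969/2944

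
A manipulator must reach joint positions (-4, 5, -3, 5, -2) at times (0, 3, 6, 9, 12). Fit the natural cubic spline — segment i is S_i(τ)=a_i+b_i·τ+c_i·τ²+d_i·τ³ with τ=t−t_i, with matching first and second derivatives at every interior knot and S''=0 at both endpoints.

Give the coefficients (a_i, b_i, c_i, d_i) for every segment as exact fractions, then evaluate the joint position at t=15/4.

  seg 0: a=-4 b=419/84 c=0 d=-167/756
  seg 1: a=5 b=-41/42 c=-167/84 d=359/756
  seg 2: a=-3 b=-1/12 c=16/7 d=-115/252
  seg 3: a=5 b=55/42 c=-51/28 d=17/84
S(15/4) = 6003/1792

Δ: Δ0=3, Δ1=-8/3, Δ2=8/3, Δ3=-7/3
row 1: diag=12, rhs=-34; c'=1/4, d'=-17/6
row 2: denom=12−3·1/4=45/4; d'=(32−3·-17/6)/(45/4)=18/5
row 3: denom=12−3·4/15=56/5; d'=(-30−3·18/5)/(56/5)=-51/14
back: M3=-51/14
back: M2=18/5−4/15·-51/14=32/7
back: M1=-17/6−1/4·32/7=-167/42
M: M0=0, M1=-167/42, M2=32/7, M3=-51/14, M4=0
seg 0: a=-4, c=M0/2=0, d=(M1−M0)/(6·3)=-167/756, b=Δ0−h0·(2M0+M1)/6=419/84
seg 1: a=5, c=M1/2=-167/84, d=(M2−M1)/(6·3)=359/756, b=Δ1−h1·(2M1+M2)/6=-41/42
seg 2: a=-3, c=M2/2=16/7, d=(M3−M2)/(6·3)=-115/252, b=Δ2−h2·(2M2+M3)/6=-1/12
seg 3: a=5, c=M3/2=-51/28, d=(M4−M3)/(6·3)=17/84, b=Δ3−h3·(2M3+M4)/6=55/42
t_q=15/4 → seg 1, τ=3/4; S=5+-41/42·τ+-167/84·τ²+359/756·τ³=6003/1792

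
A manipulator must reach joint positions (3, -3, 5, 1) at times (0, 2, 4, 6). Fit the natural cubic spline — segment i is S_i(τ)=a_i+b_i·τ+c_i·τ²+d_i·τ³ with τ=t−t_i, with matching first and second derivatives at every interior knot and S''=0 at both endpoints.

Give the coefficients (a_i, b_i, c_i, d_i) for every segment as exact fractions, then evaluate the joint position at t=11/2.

Δ: Δ0=-3, Δ1=4, Δ2=-2
row 1: diag=8, rhs=42; c'=1/4, d'=21/4
row 2: denom=8−2·1/4=15/2; d'=(-36−2·21/4)/(15/2)=-31/5
back: M2=-31/5
back: M1=21/4−1/4·-31/5=34/5
M: M0=0, M1=34/5, M2=-31/5, M3=0
seg 0: a=3, c=M0/2=0, d=(M1−M0)/(6·2)=17/30, b=Δ0−h0·(2M0+M1)/6=-79/15
seg 1: a=-3, c=M1/2=17/5, d=(M2−M1)/(6·2)=-13/12, b=Δ1−h1·(2M1+M2)/6=23/15
seg 2: a=5, c=M2/2=-31/10, d=(M3−M2)/(6·2)=31/60, b=Δ2−h2·(2M2+M3)/6=32/15
t_q=11/2 → seg 2, τ=3/2; S=5+32/15·τ+-31/10·τ²+31/60·τ³=95/32

  seg 0: a=3 b=-79/15 c=0 d=17/30
  seg 1: a=-3 b=23/15 c=17/5 d=-13/12
  seg 2: a=5 b=32/15 c=-31/10 d=31/60
S(11/2) = 95/32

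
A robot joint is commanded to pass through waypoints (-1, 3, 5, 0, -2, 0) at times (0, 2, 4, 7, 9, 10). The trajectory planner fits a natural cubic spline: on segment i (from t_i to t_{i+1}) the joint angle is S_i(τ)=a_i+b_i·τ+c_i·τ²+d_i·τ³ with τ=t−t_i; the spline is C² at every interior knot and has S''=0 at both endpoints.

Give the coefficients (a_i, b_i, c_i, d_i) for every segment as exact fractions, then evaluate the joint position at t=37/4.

Δ: Δ0=2, Δ1=1, Δ2=-5/3, Δ3=-1, Δ4=2
row 1: diag=8, rhs=-6; c'=1/4, d'=-3/4
row 2: denom=10−2·1/4=19/2; d'=(-16−2·-3/4)/(19/2)=-29/19
row 3: denom=10−3·6/19=172/19; d'=(4−3·-29/19)/(172/19)=163/172
row 4: denom=6−2·19/86=239/43; d'=(18−2·163/172)/(239/43)=1385/478
back: M4=1385/478
back: M3=163/172−19/86·1385/478=147/478
back: M2=-29/19−6/19·147/478=-388/239
back: M1=-3/4−1/4·-388/239=-329/956
M: M0=0, M1=-329/956, M2=-388/239, M3=147/478, M4=1385/478, M5=0
seg 0: a=-1, c=M0/2=0, d=(M1−M0)/(6·2)=-329/11472, b=Δ0−h0·(2M0+M1)/6=6065/2868
seg 1: a=3, c=M1/2=-329/1912, d=(M2−M1)/(6·2)=-1223/11472, b=Δ1−h1·(2M1+M2)/6=2539/1434
seg 2: a=5, c=M2/2=-194/239, d=(M3−M2)/(6·3)=923/8604, b=Δ2−h2·(2M2+M3)/6=-565/2868
seg 3: a=0, c=M3/2=147/956, d=(M4−M3)/(6·2)=619/2868, b=Δ3−h3·(2M3+M4)/6=-3113/1434
seg 4: a=-2, c=M4/2=1385/956, d=(M5−M4)/(6·1)=-1385/2868, b=Δ4−h4·(2M4+M5)/6=1483/1434
t_q=37/4 → seg 4, τ=1/4; S=-2+1483/1434·τ+1385/956·τ²+-1385/2868·τ³=-101471/61184

  seg 0: a=-1 b=6065/2868 c=0 d=-329/11472
  seg 1: a=3 b=2539/1434 c=-329/1912 d=-1223/11472
  seg 2: a=5 b=-565/2868 c=-194/239 d=923/8604
  seg 3: a=0 b=-3113/1434 c=147/956 d=619/2868
  seg 4: a=-2 b=1483/1434 c=1385/956 d=-1385/2868
S(37/4) = -101471/61184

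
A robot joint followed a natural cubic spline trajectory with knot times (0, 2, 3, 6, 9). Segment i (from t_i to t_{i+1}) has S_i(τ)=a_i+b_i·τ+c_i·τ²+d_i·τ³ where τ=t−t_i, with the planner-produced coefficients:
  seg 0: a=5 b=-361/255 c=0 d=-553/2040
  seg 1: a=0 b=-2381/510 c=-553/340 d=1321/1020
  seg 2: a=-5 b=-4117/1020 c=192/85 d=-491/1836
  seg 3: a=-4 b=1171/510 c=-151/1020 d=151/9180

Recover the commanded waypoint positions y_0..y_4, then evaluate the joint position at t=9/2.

y_0 = S_0(0) = a_0 = 5
y_1 = S_1(0) = a_1 = 0
y_2 = S_2(0) = a_2 = -5
y_3 = S_3(0) = a_3 = -4
y_4 = S_3(3) = 2
t_q=9/2 is in segment 2 (τ=3/2); S_2(τ)=-18699/2720

y_0=5 y_1=0 y_2=-5 y_3=-4 y_4=2
S(9/2) = -18699/2720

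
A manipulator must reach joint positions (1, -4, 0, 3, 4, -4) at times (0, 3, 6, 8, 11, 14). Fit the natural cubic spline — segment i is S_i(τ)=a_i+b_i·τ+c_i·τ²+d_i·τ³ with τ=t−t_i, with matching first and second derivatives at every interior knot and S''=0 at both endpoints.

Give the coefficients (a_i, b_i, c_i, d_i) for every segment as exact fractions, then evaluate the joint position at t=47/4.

Δ: Δ0=-5/3, Δ1=4/3, Δ2=3/2, Δ3=1/3, Δ4=-8/3
row 1: diag=12, rhs=18; c'=1/4, d'=3/2
row 2: denom=10−3·1/4=37/4; d'=(1−3·3/2)/(37/4)=-14/37
row 3: denom=10−2·8/37=354/37; d'=(-7−2·-14/37)/(354/37)=-77/118
row 4: denom=12−3·37/118=1305/118; d'=(-18−3·-77/118)/(1305/118)=-631/435
back: M4=-631/435
back: M3=-77/118−37/118·-631/435=-86/435
back: M2=-14/37−8/37·-86/435=-146/435
back: M1=3/2−1/4·-146/435=689/435
M: M0=0, M1=689/435, M2=-146/435, M3=-86/435, M4=-631/435, M5=0
seg 0: a=1, c=M0/2=0, d=(M1−M0)/(6·3)=689/7830, b=Δ0−h0·(2M0+M1)/6=-713/290
seg 1: a=-4, c=M1/2=689/870, d=(M2−M1)/(6·3)=-167/1566, b=Δ1−h1·(2M1+M2)/6=-12/145
seg 2: a=0, c=M2/2=-73/435, d=(M3−M2)/(6·2)=1/87, b=Δ2−h2·(2M2+M3)/6=519/290
seg 3: a=3, c=M3/2=-43/435, d=(M4−M3)/(6·3)=-109/1566, b=Δ3−h3·(2M3+M4)/6=1093/870
seg 4: a=4, c=M4/2=-631/870, d=(M5−M4)/(6·3)=631/7830, b=Δ4−h4·(2M4+M5)/6=-529/435
t_q=47/4 → seg 4, τ=3/4; S=4+-529/435·τ+-631/870·τ²+631/7830·τ³=50371/18560

  seg 0: a=1 b=-713/290 c=0 d=689/7830
  seg 1: a=-4 b=-12/145 c=689/870 d=-167/1566
  seg 2: a=0 b=519/290 c=-73/435 d=1/87
  seg 3: a=3 b=1093/870 c=-43/435 d=-109/1566
  seg 4: a=4 b=-529/435 c=-631/870 d=631/7830
S(47/4) = 50371/18560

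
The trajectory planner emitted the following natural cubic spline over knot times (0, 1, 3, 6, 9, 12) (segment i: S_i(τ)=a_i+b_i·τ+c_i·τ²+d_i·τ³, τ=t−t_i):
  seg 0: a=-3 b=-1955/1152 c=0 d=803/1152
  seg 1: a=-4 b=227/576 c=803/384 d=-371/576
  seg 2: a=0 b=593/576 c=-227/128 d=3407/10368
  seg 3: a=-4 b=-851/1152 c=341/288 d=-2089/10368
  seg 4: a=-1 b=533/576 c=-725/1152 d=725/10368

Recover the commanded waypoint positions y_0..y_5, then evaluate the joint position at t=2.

y_0 = S_0(0) = a_0 = -3
y_1 = S_1(0) = a_1 = -4
y_2 = S_2(0) = a_2 = 0
y_3 = S_3(0) = a_3 = -4
y_4 = S_4(0) = a_4 = -1
y_5 = S_4(3) = -2
t_q=2 is in segment 1 (τ=1); S_1(τ)=-829/384

y_0=-3 y_1=-4 y_2=0 y_3=-4 y_4=-1 y_5=-2
S(2) = -829/384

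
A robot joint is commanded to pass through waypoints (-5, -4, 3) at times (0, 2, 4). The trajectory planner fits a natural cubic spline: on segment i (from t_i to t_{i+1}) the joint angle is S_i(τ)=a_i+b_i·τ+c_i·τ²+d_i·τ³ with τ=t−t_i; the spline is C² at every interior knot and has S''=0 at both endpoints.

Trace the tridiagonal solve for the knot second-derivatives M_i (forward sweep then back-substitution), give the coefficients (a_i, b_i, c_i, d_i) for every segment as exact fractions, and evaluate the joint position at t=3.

  seg 0: a=-5 b=-1/4 c=0 d=3/16
  seg 1: a=-4 b=2 c=9/8 d=-3/16
S(3) = -17/16

Δ: Δ0=1/2, Δ1=7/2
row 1: diag=8, rhs=18; c'=1/4, d'=9/4
back: M1=9/4
M: M0=0, M1=9/4, M2=0
seg 0: a=-5, c=M0/2=0, d=(M1−M0)/(6·2)=3/16, b=Δ0−h0·(2M0+M1)/6=-1/4
seg 1: a=-4, c=M1/2=9/8, d=(M2−M1)/(6·2)=-3/16, b=Δ1−h1·(2M1+M2)/6=2
t_q=3 → seg 1, τ=1; S=-4+2·τ+9/8·τ²+-3/16·τ³=-17/16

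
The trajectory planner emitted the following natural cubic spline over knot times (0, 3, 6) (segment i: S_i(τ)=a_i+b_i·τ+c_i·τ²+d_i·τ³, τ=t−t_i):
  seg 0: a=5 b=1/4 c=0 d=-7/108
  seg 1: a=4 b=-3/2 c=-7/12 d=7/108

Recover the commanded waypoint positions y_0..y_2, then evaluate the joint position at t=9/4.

y_0 = S_0(0) = a_0 = 5
y_1 = S_1(0) = a_1 = 4
y_2 = S_1(3) = -4
t_q=9/4 is in segment 0 (τ=9/4); S_0(τ)=1235/256

y_0=5 y_1=4 y_2=-4
S(9/4) = 1235/256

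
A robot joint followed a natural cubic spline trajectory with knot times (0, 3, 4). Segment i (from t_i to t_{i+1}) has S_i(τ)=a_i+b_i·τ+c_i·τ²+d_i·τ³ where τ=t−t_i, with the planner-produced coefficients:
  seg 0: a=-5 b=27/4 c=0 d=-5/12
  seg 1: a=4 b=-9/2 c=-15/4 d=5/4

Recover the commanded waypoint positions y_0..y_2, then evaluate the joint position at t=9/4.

y_0 = S_0(0) = a_0 = -5
y_1 = S_1(0) = a_1 = 4
y_2 = S_1(1) = -3
t_q=9/4 is in segment 0 (τ=9/4); S_0(τ)=1393/256

y_0=-5 y_1=4 y_2=-3
S(9/4) = 1393/256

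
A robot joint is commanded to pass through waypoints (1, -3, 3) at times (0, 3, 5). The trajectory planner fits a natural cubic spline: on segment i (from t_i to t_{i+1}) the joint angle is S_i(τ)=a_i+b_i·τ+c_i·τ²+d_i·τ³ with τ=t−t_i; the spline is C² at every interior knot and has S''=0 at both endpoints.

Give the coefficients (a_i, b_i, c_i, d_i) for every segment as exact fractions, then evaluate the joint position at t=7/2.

Δ: Δ0=-4/3, Δ1=3
row 1: diag=10, rhs=26; c'=1/5, d'=13/5
back: M1=13/5
M: M0=0, M1=13/5, M2=0
seg 0: a=1, c=M0/2=0, d=(M1−M0)/(6·3)=13/90, b=Δ0−h0·(2M0+M1)/6=-79/30
seg 1: a=-3, c=M1/2=13/10, d=(M2−M1)/(6·2)=-13/60, b=Δ1−h1·(2M1+M2)/6=19/15
t_q=7/2 → seg 1, τ=1/2; S=-3+19/15·τ+13/10·τ²+-13/60·τ³=-331/160

  seg 0: a=1 b=-79/30 c=0 d=13/90
  seg 1: a=-3 b=19/15 c=13/10 d=-13/60
S(7/2) = -331/160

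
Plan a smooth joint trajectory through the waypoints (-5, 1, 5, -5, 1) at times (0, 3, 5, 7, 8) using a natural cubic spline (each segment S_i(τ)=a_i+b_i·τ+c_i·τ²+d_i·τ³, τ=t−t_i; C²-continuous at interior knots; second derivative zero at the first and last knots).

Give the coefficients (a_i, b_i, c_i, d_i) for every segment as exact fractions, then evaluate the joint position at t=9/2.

  seg 0: a=-5 b=14/13 c=0 d=4/39
  seg 1: a=1 b=50/13 c=12/13 d=-12/13
  seg 2: a=5 b=-46/13 c=-60/13 d=101/52
  seg 3: a=-5 b=17/13 c=183/26 d=-61/26
S(9/2) = 149/26

Δ: Δ0=2, Δ1=2, Δ2=-5, Δ3=6
row 1: diag=10, rhs=0; c'=1/5, d'=0
row 2: denom=8−2·1/5=38/5; d'=(-42−2·0)/(38/5)=-105/19
row 3: denom=6−2·5/19=104/19; d'=(66−2·-105/19)/(104/19)=183/13
back: M3=183/13
back: M2=-105/19−5/19·183/13=-120/13
back: M1=0−1/5·-120/13=24/13
M: M0=0, M1=24/13, M2=-120/13, M3=183/13, M4=0
seg 0: a=-5, c=M0/2=0, d=(M1−M0)/(6·3)=4/39, b=Δ0−h0·(2M0+M1)/6=14/13
seg 1: a=1, c=M1/2=12/13, d=(M2−M1)/(6·2)=-12/13, b=Δ1−h1·(2M1+M2)/6=50/13
seg 2: a=5, c=M2/2=-60/13, d=(M3−M2)/(6·2)=101/52, b=Δ2−h2·(2M2+M3)/6=-46/13
seg 3: a=-5, c=M3/2=183/26, d=(M4−M3)/(6·1)=-61/26, b=Δ3−h3·(2M3+M4)/6=17/13
t_q=9/2 → seg 1, τ=3/2; S=1+50/13·τ+12/13·τ²+-12/13·τ³=149/26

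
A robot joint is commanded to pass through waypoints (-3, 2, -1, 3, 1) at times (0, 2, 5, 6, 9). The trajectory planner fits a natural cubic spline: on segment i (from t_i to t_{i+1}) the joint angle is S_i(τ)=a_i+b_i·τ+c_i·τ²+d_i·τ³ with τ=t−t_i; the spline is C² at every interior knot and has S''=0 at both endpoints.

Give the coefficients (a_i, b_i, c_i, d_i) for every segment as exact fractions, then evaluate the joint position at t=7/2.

  seg 0: a=-3 b=1052/279 c=0 d=-709/2232
  seg 1: a=2 b=-23/558 c=-709/372 d=5311/10044
  seg 2: a=-1 b=3125/1116 c=796/279 d=-205/124
  seg 3: a=3 b=1979/558 c=-2351/1116 d=2351/10044
S(7/2) = -561/992

Δ: Δ0=5/2, Δ1=-1, Δ2=4, Δ3=-2/3
row 1: diag=10, rhs=-21; c'=3/10, d'=-21/10
row 2: denom=8−3·3/10=71/10; d'=(30−3·-21/10)/(71/10)=363/71
row 3: denom=8−1·10/71=558/71; d'=(-28−1·363/71)/(558/71)=-2351/558
back: M3=-2351/558
back: M2=363/71−10/71·-2351/558=1592/279
back: M1=-21/10−3/10·1592/279=-709/186
M: M0=0, M1=-709/186, M2=1592/279, M3=-2351/558, M4=0
seg 0: a=-3, c=M0/2=0, d=(M1−M0)/(6·2)=-709/2232, b=Δ0−h0·(2M0+M1)/6=1052/279
seg 1: a=2, c=M1/2=-709/372, d=(M2−M1)/(6·3)=5311/10044, b=Δ1−h1·(2M1+M2)/6=-23/558
seg 2: a=-1, c=M2/2=796/279, d=(M3−M2)/(6·1)=-205/124, b=Δ2−h2·(2M2+M3)/6=3125/1116
seg 3: a=3, c=M3/2=-2351/1116, d=(M4−M3)/(6·3)=2351/10044, b=Δ3−h3·(2M3+M4)/6=1979/558
t_q=7/2 → seg 1, τ=3/2; S=2+-23/558·τ+-709/372·τ²+5311/10044·τ³=-561/992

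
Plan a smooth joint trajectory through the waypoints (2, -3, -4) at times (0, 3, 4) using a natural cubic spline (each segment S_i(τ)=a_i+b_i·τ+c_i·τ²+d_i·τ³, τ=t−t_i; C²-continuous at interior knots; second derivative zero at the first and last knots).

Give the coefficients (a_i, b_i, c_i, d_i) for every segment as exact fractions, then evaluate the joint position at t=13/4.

  seg 0: a=2 b=-23/12 c=0 d=1/36
  seg 1: a=-3 b=-7/6 c=1/4 d=-1/12
S(13/4) = -839/256

Δ: Δ0=-5/3, Δ1=-1
row 1: diag=8, rhs=4; c'=1/8, d'=1/2
back: M1=1/2
M: M0=0, M1=1/2, M2=0
seg 0: a=2, c=M0/2=0, d=(M1−M0)/(6·3)=1/36, b=Δ0−h0·(2M0+M1)/6=-23/12
seg 1: a=-3, c=M1/2=1/4, d=(M2−M1)/(6·1)=-1/12, b=Δ1−h1·(2M1+M2)/6=-7/6
t_q=13/4 → seg 1, τ=1/4; S=-3+-7/6·τ+1/4·τ²+-1/12·τ³=-839/256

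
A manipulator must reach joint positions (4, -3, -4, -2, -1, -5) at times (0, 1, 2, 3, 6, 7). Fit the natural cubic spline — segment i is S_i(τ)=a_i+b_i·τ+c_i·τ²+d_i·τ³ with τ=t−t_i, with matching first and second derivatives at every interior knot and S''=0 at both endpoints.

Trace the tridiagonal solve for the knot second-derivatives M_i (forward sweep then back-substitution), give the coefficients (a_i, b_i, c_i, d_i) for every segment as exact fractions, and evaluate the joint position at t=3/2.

  seg 0: a=4 b=-19973/2379 c=0 d=3320/2379
  seg 1: a=-3 b=-10013/2379 c=3320/793 d=-2326/2379
  seg 2: a=-4 b=2929/2379 c=994/793 d=-1153/2379
  seg 3: a=-2 b=418/183 c=-159/793 d=-1070/7137
  seg 4: a=-1 b=-7058/2379 c=-1229/793 d=1229/2379
S(3/2) = -13259/3172

Δ: Δ0=-7, Δ1=-1, Δ2=2, Δ3=1/3, Δ4=-4
row 1: diag=4, rhs=36; c'=1/4, d'=9
row 2: denom=4−1·1/4=15/4; d'=(18−1·9)/(15/4)=12/5
row 3: denom=8−1·4/15=116/15; d'=(-10−1·12/5)/(116/15)=-93/58
row 4: denom=8−3·45/116=793/116; d'=(-26−3·-93/58)/(793/116)=-2458/793
back: M4=-2458/793
back: M3=-93/58−45/116·-2458/793=-318/793
back: M2=12/5−4/15·-318/793=1988/793
back: M1=9−1/4·1988/793=6640/793
M: M0=0, M1=6640/793, M2=1988/793, M3=-318/793, M4=-2458/793, M5=0
seg 0: a=4, c=M0/2=0, d=(M1−M0)/(6·1)=3320/2379, b=Δ0−h0·(2M0+M1)/6=-19973/2379
seg 1: a=-3, c=M1/2=3320/793, d=(M2−M1)/(6·1)=-2326/2379, b=Δ1−h1·(2M1+M2)/6=-10013/2379
seg 2: a=-4, c=M2/2=994/793, d=(M3−M2)/(6·1)=-1153/2379, b=Δ2−h2·(2M2+M3)/6=2929/2379
seg 3: a=-2, c=M3/2=-159/793, d=(M4−M3)/(6·3)=-1070/7137, b=Δ3−h3·(2M3+M4)/6=418/183
seg 4: a=-1, c=M4/2=-1229/793, d=(M5−M4)/(6·1)=1229/2379, b=Δ4−h4·(2M4+M5)/6=-7058/2379
t_q=3/2 → seg 1, τ=1/2; S=-3+-10013/2379·τ+3320/793·τ²+-2326/2379·τ³=-13259/3172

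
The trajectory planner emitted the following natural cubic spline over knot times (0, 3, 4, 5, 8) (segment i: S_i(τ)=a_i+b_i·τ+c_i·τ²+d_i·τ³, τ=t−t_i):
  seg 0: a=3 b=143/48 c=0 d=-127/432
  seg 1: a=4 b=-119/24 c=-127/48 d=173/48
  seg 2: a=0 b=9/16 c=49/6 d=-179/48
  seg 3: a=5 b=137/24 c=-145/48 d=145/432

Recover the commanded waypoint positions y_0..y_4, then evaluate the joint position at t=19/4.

y_0 = S_0(0) = a_0 = 3
y_1 = S_1(0) = a_1 = 4
y_2 = S_2(0) = a_2 = 0
y_3 = S_3(0) = a_3 = 5
y_4 = S_3(3) = 4
t_q=19/4 is in segment 2 (τ=3/4); S_2(τ)=3525/1024

y_0=3 y_1=4 y_2=0 y_3=5 y_4=4
S(19/4) = 3525/1024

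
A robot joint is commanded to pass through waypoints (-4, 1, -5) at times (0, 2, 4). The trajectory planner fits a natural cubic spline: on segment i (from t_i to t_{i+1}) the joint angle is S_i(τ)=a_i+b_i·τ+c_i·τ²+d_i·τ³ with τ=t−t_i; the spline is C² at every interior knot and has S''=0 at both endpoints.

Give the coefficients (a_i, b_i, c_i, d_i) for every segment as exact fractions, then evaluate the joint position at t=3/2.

Δ: Δ0=5/2, Δ1=-3
row 1: diag=8, rhs=-33; c'=1/4, d'=-33/8
back: M1=-33/8
M: M0=0, M1=-33/8, M2=0
seg 0: a=-4, c=M0/2=0, d=(M1−M0)/(6·2)=-11/32, b=Δ0−h0·(2M0+M1)/6=31/8
seg 1: a=1, c=M1/2=-33/16, d=(M2−M1)/(6·2)=11/32, b=Δ1−h1·(2M1+M2)/6=-1/4
t_q=3/2 → seg 0, τ=3/2; S=-4+31/8·τ+0·τ²+-11/32·τ³=167/256

  seg 0: a=-4 b=31/8 c=0 d=-11/32
  seg 1: a=1 b=-1/4 c=-33/16 d=11/32
S(3/2) = 167/256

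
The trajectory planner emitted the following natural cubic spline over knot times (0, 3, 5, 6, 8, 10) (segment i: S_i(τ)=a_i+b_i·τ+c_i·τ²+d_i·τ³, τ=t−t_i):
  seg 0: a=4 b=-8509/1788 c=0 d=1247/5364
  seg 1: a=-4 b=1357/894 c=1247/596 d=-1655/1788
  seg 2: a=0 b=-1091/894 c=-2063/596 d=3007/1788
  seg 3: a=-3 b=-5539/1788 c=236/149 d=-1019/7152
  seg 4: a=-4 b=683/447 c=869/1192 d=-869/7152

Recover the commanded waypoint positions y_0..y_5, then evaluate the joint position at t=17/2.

y_0=4 y_1=-4 y_2=0 y_3=-3 y_4=-4 y_5=1
S(17/2) = -58531/19072

y_0 = S_0(0) = a_0 = 4
y_1 = S_1(0) = a_1 = -4
y_2 = S_2(0) = a_2 = 0
y_3 = S_3(0) = a_3 = -3
y_4 = S_4(0) = a_4 = -4
y_5 = S_4(2) = 1
t_q=17/2 is in segment 4 (τ=1/2); S_4(τ)=-58531/19072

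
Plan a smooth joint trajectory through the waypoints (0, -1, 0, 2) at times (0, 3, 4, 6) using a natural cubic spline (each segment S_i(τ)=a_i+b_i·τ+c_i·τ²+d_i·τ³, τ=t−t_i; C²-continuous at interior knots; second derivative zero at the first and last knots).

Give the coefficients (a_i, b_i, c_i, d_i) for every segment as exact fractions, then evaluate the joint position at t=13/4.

Δ: Δ0=-1/3, Δ1=1, Δ2=1
row 1: diag=8, rhs=8; c'=1/8, d'=1
row 2: denom=6−1·1/8=47/8; d'=(0−1·1)/(47/8)=-8/47
back: M2=-8/47
back: M1=1−1/8·-8/47=48/47
M: M0=0, M1=48/47, M2=-8/47, M3=0
seg 0: a=0, c=M0/2=0, d=(M1−M0)/(6·3)=8/141, b=Δ0−h0·(2M0+M1)/6=-119/141
seg 1: a=-1, c=M1/2=24/47, d=(M2−M1)/(6·1)=-28/141, b=Δ1−h1·(2M1+M2)/6=97/141
seg 2: a=0, c=M2/2=-4/47, d=(M3−M2)/(6·2)=2/141, b=Δ2−h2·(2M2+M3)/6=157/141
t_q=13/4 → seg 1, τ=1/4; S=-1+97/141·τ+24/47·τ²+-28/141·τ³=-601/752

  seg 0: a=0 b=-119/141 c=0 d=8/141
  seg 1: a=-1 b=97/141 c=24/47 d=-28/141
  seg 2: a=0 b=157/141 c=-4/47 d=2/141
S(13/4) = -601/752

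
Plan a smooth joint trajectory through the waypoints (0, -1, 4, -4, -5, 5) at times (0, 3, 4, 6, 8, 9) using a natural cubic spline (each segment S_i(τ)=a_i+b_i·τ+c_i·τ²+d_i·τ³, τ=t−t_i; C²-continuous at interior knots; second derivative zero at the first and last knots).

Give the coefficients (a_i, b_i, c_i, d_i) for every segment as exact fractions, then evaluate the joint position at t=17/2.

Δ: Δ0=-1/3, Δ1=5, Δ2=-4, Δ3=-1/2, Δ4=10
row 1: diag=8, rhs=32; c'=1/8, d'=4
row 2: denom=6−1·1/8=47/8; d'=(-54−1·4)/(47/8)=-464/47
row 3: denom=8−2·16/47=344/47; d'=(21−2·-464/47)/(344/47)=1915/344
row 4: denom=6−2·47/172=469/86; d'=(63−2·1915/344)/(469/86)=8921/938
back: M4=8921/938
back: M3=1915/344−47/172·8921/938=1392/469
back: M2=-464/47−16/47·1392/469=-5104/469
back: M1=4−1/8·-5104/469=2514/469
M: M0=0, M1=2514/469, M2=-5104/469, M3=1392/469, M4=8921/938, M5=0
seg 0: a=0, c=M0/2=0, d=(M1−M0)/(6·3)=419/1407, b=Δ0−h0·(2M0+M1)/6=-4240/1407
seg 1: a=-1, c=M1/2=1257/469, d=(M2−M1)/(6·1)=-3809/1407, b=Δ1−h1·(2M1+M2)/6=7073/1407
seg 2: a=4, c=M2/2=-2552/469, d=(M3−M2)/(6·2)=232/201, b=Δ2−h2·(2M2+M3)/6=3188/1407
seg 3: a=-4, c=M3/2=696/469, d=(M4−M3)/(6·2)=6137/11256, b=Δ3−h3·(2M3+M4)/6=-7948/1407
seg 4: a=-5, c=M4/2=8921/1876, d=(M5−M4)/(6·1)=-8921/5628, b=Δ4−h4·(2M4+M5)/6=19219/2814
t_q=17/2 → seg 4, τ=1/2; S=-5+19219/2814·τ+8921/1876·τ²+-8921/5628·τ³=-8921/15008

  seg 0: a=0 b=-4240/1407 c=0 d=419/1407
  seg 1: a=-1 b=7073/1407 c=1257/469 d=-3809/1407
  seg 2: a=4 b=3188/1407 c=-2552/469 d=232/201
  seg 3: a=-4 b=-7948/1407 c=696/469 d=6137/11256
  seg 4: a=-5 b=19219/2814 c=8921/1876 d=-8921/5628
S(17/2) = -8921/15008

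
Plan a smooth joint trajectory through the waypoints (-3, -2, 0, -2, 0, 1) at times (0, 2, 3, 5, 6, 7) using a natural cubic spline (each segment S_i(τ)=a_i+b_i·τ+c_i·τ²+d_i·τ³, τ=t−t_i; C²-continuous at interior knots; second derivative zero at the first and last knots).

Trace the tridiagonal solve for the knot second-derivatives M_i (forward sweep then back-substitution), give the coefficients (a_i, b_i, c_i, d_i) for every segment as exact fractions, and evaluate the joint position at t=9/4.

  seg 0: a=-3 b=-403/1418 c=0 d=139/709
  seg 1: a=-2 b=2933/1418 c=834/709 d=-1765/1418
  seg 2: a=0 b=487/709 c=-3627/1418 d=2431/2836
  seg 3: a=-2 b=526/709 c=1833/709 d=-941/709
  seg 4: a=0 b=1369/709 c=-990/709 d=330/709
S(9/4) = -129669/90752

Δ: Δ0=1/2, Δ1=2, Δ2=-1, Δ3=2, Δ4=1
row 1: diag=6, rhs=9; c'=1/6, d'=3/2
row 2: denom=6−1·1/6=35/6; d'=(-18−1·3/2)/(35/6)=-117/35
row 3: denom=6−2·12/35=186/35; d'=(18−2·-117/35)/(186/35)=144/31
row 4: denom=4−1·35/186=709/186; d'=(-6−1·144/31)/(709/186)=-1980/709
back: M4=-1980/709
back: M3=144/31−35/186·-1980/709=3666/709
back: M2=-117/35−12/35·3666/709=-3627/709
back: M1=3/2−1/6·-3627/709=1668/709
M: M0=0, M1=1668/709, M2=-3627/709, M3=3666/709, M4=-1980/709, M5=0
seg 0: a=-3, c=M0/2=0, d=(M1−M0)/(6·2)=139/709, b=Δ0−h0·(2M0+M1)/6=-403/1418
seg 1: a=-2, c=M1/2=834/709, d=(M2−M1)/(6·1)=-1765/1418, b=Δ1−h1·(2M1+M2)/6=2933/1418
seg 2: a=0, c=M2/2=-3627/1418, d=(M3−M2)/(6·2)=2431/2836, b=Δ2−h2·(2M2+M3)/6=487/709
seg 3: a=-2, c=M3/2=1833/709, d=(M4−M3)/(6·1)=-941/709, b=Δ3−h3·(2M3+M4)/6=526/709
seg 4: a=0, c=M4/2=-990/709, d=(M5−M4)/(6·1)=330/709, b=Δ4−h4·(2M4+M5)/6=1369/709
t_q=9/4 → seg 1, τ=1/4; S=-2+2933/1418·τ+834/709·τ²+-1765/1418·τ³=-129669/90752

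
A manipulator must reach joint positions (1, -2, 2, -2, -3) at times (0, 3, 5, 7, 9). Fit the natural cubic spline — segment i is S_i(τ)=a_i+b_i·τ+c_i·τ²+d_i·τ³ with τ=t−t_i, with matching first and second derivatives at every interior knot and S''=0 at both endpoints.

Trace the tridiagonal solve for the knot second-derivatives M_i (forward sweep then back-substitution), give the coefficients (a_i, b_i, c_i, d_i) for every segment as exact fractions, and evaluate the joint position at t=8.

Δ: Δ0=-1, Δ1=2, Δ2=-2, Δ3=-1/2
row 1: diag=10, rhs=18; c'=1/5, d'=9/5
row 2: denom=8−2·1/5=38/5; d'=(-24−2·9/5)/(38/5)=-69/19
row 3: denom=8−2·5/19=142/19; d'=(9−2·-69/19)/(142/19)=309/142
back: M3=309/142
back: M2=-69/19−5/19·309/142=-597/142
back: M1=9/5−1/5·-597/142=375/142
M: M0=0, M1=375/142, M2=-597/142, M3=309/142, M4=0
seg 0: a=1, c=M0/2=0, d=(M1−M0)/(6·3)=125/852, b=Δ0−h0·(2M0+M1)/6=-659/284
seg 1: a=-2, c=M1/2=375/284, d=(M2−M1)/(6·2)=-81/142, b=Δ1−h1·(2M1+M2)/6=233/142
seg 2: a=2, c=M2/2=-597/284, d=(M3−M2)/(6·2)=151/284, b=Δ2−h2·(2M2+M3)/6=11/142
seg 3: a=-2, c=M3/2=309/284, d=(M4−M3)/(6·2)=-103/568, b=Δ3−h3·(2M3+M4)/6=-277/142
t_q=8 → seg 3, τ=1; S=-2+-277/142·τ+309/284·τ²+-103/568·τ³=-1729/568

  seg 0: a=1 b=-659/284 c=0 d=125/852
  seg 1: a=-2 b=233/142 c=375/284 d=-81/142
  seg 2: a=2 b=11/142 c=-597/284 d=151/284
  seg 3: a=-2 b=-277/142 c=309/284 d=-103/568
S(8) = -1729/568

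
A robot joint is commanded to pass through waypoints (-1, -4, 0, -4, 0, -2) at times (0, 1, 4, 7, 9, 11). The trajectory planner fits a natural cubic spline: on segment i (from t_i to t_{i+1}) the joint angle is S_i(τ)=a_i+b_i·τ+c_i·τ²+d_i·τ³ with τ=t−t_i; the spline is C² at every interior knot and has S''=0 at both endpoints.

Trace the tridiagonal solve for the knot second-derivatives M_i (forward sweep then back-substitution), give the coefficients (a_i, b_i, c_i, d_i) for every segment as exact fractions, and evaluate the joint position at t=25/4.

Δ: Δ0=-3, Δ1=4/3, Δ2=-4/3, Δ3=2, Δ4=-1
row 1: diag=8, rhs=26; c'=3/8, d'=13/4
row 2: denom=12−3·3/8=87/8; d'=(-16−3·13/4)/(87/8)=-206/87
row 3: denom=10−3·8/29=266/29; d'=(20−3·-206/87)/(266/29)=393/133
row 4: denom=8−2·29/133=1006/133; d'=(-18−2·393/133)/(1006/133)=-1590/503
back: M4=-1590/503
back: M3=393/133−29/133·-1590/503=1833/503
back: M2=-206/87−8/29·1833/503=-5090/1509
back: M1=13/4−3/8·-5090/1509=2271/503
M: M0=0, M1=2271/503, M2=-5090/1509, M3=1833/503, M4=-1590/503, M5=0
seg 0: a=-1, c=M0/2=0, d=(M1−M0)/(6·1)=757/1006, b=Δ0−h0·(2M0+M1)/6=-3775/1006
seg 1: a=-4, c=M1/2=2271/1006, d=(M2−M1)/(6·3)=-11903/27162, b=Δ1−h1·(2M1+M2)/6=-752/503
seg 2: a=0, c=M2/2=-2545/1509, d=(M3−M2)/(6·3)=10589/27162, b=Δ2−h2·(2M2+M3)/6=219/1006
seg 3: a=-4, c=M3/2=1833/1006, d=(M4−M3)/(6·2)=-1141/2012, b=Δ3−h3·(2M3+M4)/6=314/503
seg 4: a=0, c=M4/2=-795/503, d=(M5−M4)/(6·2)=265/1006, b=Δ4−h4·(2M4+M5)/6=557/503
t_q=25/4 → seg 2, τ=9/4; S=0+219/1006·τ+-2545/1509·τ²+10589/27162·τ³=-232281/64384

  seg 0: a=-1 b=-3775/1006 c=0 d=757/1006
  seg 1: a=-4 b=-752/503 c=2271/1006 d=-11903/27162
  seg 2: a=0 b=219/1006 c=-2545/1509 d=10589/27162
  seg 3: a=-4 b=314/503 c=1833/1006 d=-1141/2012
  seg 4: a=0 b=557/503 c=-795/503 d=265/1006
S(25/4) = -232281/64384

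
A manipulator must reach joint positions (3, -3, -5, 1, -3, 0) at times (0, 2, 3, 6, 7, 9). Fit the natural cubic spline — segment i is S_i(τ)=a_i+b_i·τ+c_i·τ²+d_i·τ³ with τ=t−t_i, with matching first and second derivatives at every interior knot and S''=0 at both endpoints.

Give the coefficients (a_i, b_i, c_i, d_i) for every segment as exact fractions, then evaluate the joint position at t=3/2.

Δ: Δ0=-3, Δ1=-2, Δ2=2, Δ3=-4, Δ4=3/2
row 1: diag=6, rhs=6; c'=1/6, d'=1
row 2: denom=8−1·1/6=47/6; d'=(24−1·1)/(47/6)=138/47
row 3: denom=8−3·18/47=322/47; d'=(-36−3·138/47)/(322/47)=-1053/161
row 4: denom=6−1·47/322=1885/322; d'=(33−1·-1053/161)/(1885/322)=12732/1885
back: M4=12732/1885
back: M3=-1053/161−47/322·12732/1885=-14187/1885
back: M2=138/47−18/47·-14187/1885=10968/1885
back: M1=1−1/6·10968/1885=57/1885
M: M0=0, M1=57/1885, M2=10968/1885, M3=-14187/1885, M4=12732/1885, M5=0
seg 0: a=3, c=M0/2=0, d=(M1−M0)/(6·2)=19/7540, b=Δ0−h0·(2M0+M1)/6=-5674/1885
seg 1: a=-3, c=M1/2=57/3770, d=(M2−M1)/(6·1)=3637/3770, b=Δ1−h1·(2M1+M2)/6=-5617/1885
seg 2: a=-5, c=M2/2=5484/1885, d=(M3−M2)/(6·3)=-43/58, b=Δ2−h2·(2M2+M3)/6=-209/3770
seg 3: a=1, c=M3/2=-14187/3770, d=(M4−M3)/(6·1)=8973/3770, b=Δ3−h3·(2M3+M4)/6=-4933/1885
seg 4: a=-3, c=M4/2=6366/1885, d=(M5−M4)/(6·2)=-1061/1885, b=Δ4−h4·(2M4+M5)/6=-11321/3770
t_q=3/2 → seg 0, τ=3/2; S=3+-5674/1885·τ+0·τ²+19/7540·τ³=-90879/60320

  seg 0: a=3 b=-5674/1885 c=0 d=19/7540
  seg 1: a=-3 b=-5617/1885 c=57/3770 d=3637/3770
  seg 2: a=-5 b=-209/3770 c=5484/1885 d=-43/58
  seg 3: a=1 b=-4933/1885 c=-14187/3770 d=8973/3770
  seg 4: a=-3 b=-11321/3770 c=6366/1885 d=-1061/1885
S(3/2) = -90879/60320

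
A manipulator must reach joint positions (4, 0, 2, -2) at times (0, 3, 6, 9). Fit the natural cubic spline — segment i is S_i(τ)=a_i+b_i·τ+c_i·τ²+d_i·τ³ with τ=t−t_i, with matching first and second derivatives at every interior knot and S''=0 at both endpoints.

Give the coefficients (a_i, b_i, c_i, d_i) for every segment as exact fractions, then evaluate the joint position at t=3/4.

Δ: Δ0=-4/3, Δ1=2/3, Δ2=-4/3
row 1: diag=12, rhs=12; c'=1/4, d'=1
row 2: denom=12−3·1/4=45/4; d'=(-12−3·1)/(45/4)=-4/3
back: M2=-4/3
back: M1=1−1/4·-4/3=4/3
M: M0=0, M1=4/3, M2=-4/3, M3=0
seg 0: a=4, c=M0/2=0, d=(M1−M0)/(6·3)=2/27, b=Δ0−h0·(2M0+M1)/6=-2
seg 1: a=0, c=M1/2=2/3, d=(M2−M1)/(6·3)=-4/27, b=Δ1−h1·(2M1+M2)/6=0
seg 2: a=2, c=M2/2=-2/3, d=(M3−M2)/(6·3)=2/27, b=Δ2−h2·(2M2+M3)/6=0
t_q=3/4 → seg 0, τ=3/4; S=4+-2·τ+0·τ²+2/27·τ³=81/32

  seg 0: a=4 b=-2 c=0 d=2/27
  seg 1: a=0 b=0 c=2/3 d=-4/27
  seg 2: a=2 b=0 c=-2/3 d=2/27
S(3/4) = 81/32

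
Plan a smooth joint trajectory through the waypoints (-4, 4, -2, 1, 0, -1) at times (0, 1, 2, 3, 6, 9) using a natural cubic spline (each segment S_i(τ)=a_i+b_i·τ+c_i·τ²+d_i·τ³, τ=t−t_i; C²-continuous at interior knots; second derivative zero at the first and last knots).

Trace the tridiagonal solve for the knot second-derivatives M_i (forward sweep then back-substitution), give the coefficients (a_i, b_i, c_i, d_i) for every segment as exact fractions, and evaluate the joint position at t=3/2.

  seg 0: a=-4 b=15583/1257 c=0 d=-5527/1257
  seg 1: a=4 b=-998/1257 c=-5527/419 d=10037/1257
  seg 2: a=-2 b=-4049/1257 c=4510/419 d=-5710/1257
  seg 3: a=1 b=5881/1257 c=-1200/419 d=500/1257
  seg 4: a=0 b=-2219/1257 c=300/419 d=-100/1257
S(3/2) = 4369/3352

Δ: Δ0=8, Δ1=-6, Δ2=3, Δ3=-1/3, Δ4=-1/3
row 1: diag=4, rhs=-84; c'=1/4, d'=-21
row 2: denom=4−1·1/4=15/4; d'=(54−1·-21)/(15/4)=20
row 3: denom=8−1·4/15=116/15; d'=(-20−1·20)/(116/15)=-150/29
row 4: denom=12−3·45/116=1257/116; d'=(0−3·-150/29)/(1257/116)=600/419
back: M4=600/419
back: M3=-150/29−45/116·600/419=-2400/419
back: M2=20−4/15·-2400/419=9020/419
back: M1=-21−1/4·9020/419=-11054/419
M: M0=0, M1=-11054/419, M2=9020/419, M3=-2400/419, M4=600/419, M5=0
seg 0: a=-4, c=M0/2=0, d=(M1−M0)/(6·1)=-5527/1257, b=Δ0−h0·(2M0+M1)/6=15583/1257
seg 1: a=4, c=M1/2=-5527/419, d=(M2−M1)/(6·1)=10037/1257, b=Δ1−h1·(2M1+M2)/6=-998/1257
seg 2: a=-2, c=M2/2=4510/419, d=(M3−M2)/(6·1)=-5710/1257, b=Δ2−h2·(2M2+M3)/6=-4049/1257
seg 3: a=1, c=M3/2=-1200/419, d=(M4−M3)/(6·3)=500/1257, b=Δ3−h3·(2M3+M4)/6=5881/1257
seg 4: a=0, c=M4/2=300/419, d=(M5−M4)/(6·3)=-100/1257, b=Δ4−h4·(2M4+M5)/6=-2219/1257
t_q=3/2 → seg 1, τ=1/2; S=4+-998/1257·τ+-5527/419·τ²+10037/1257·τ³=4369/3352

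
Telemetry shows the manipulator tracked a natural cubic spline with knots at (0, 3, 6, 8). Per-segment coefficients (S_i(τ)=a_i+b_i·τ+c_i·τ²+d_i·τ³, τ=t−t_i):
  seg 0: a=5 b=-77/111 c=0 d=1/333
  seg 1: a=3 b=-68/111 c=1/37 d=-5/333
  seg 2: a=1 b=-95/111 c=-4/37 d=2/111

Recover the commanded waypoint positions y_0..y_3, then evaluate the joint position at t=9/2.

y_0 = S_0(0) = a_0 = 5
y_1 = S_1(0) = a_1 = 3
y_2 = S_2(0) = a_2 = 1
y_3 = S_2(2) = -1
t_q=9/2 is in segment 1 (τ=3/2); S_1(τ)=619/296

y_0=5 y_1=3 y_2=1 y_3=-1
S(9/2) = 619/296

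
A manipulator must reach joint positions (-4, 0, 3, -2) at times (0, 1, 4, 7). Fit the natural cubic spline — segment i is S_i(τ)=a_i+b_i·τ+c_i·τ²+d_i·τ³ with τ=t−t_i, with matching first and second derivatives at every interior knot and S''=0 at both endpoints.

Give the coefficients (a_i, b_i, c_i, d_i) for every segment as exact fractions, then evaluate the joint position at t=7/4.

  seg 0: a=-4 b=376/87 c=0 d=-28/87
  seg 1: a=0 b=292/87 c=-28/29 d=47/783
  seg 2: a=3 b=-71/87 c=-37/87 d=37/783
S(7/4) = 3711/1856

Δ: Δ0=4, Δ1=1, Δ2=-5/3
row 1: diag=8, rhs=-18; c'=3/8, d'=-9/4
row 2: denom=12−3·3/8=87/8; d'=(-16−3·-9/4)/(87/8)=-74/87
back: M2=-74/87
back: M1=-9/4−3/8·-74/87=-56/29
M: M0=0, M1=-56/29, M2=-74/87, M3=0
seg 0: a=-4, c=M0/2=0, d=(M1−M0)/(6·1)=-28/87, b=Δ0−h0·(2M0+M1)/6=376/87
seg 1: a=0, c=M1/2=-28/29, d=(M2−M1)/(6·3)=47/783, b=Δ1−h1·(2M1+M2)/6=292/87
seg 2: a=3, c=M2/2=-37/87, d=(M3−M2)/(6·3)=37/783, b=Δ2−h2·(2M2+M3)/6=-71/87
t_q=7/4 → seg 1, τ=3/4; S=0+292/87·τ+-28/29·τ²+47/783·τ³=3711/1856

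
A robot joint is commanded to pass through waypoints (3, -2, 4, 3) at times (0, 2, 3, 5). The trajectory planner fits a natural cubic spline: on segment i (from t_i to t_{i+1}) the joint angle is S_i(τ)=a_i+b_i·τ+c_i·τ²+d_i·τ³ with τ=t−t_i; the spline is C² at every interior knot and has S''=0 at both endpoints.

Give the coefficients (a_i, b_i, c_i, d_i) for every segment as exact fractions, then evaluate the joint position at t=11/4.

Δ: Δ0=-5/2, Δ1=6, Δ2=-1/2
row 1: diag=6, rhs=51; c'=1/6, d'=17/2
row 2: denom=6−1·1/6=35/6; d'=(-39−1·17/2)/(35/6)=-57/7
back: M2=-57/7
back: M1=17/2−1/6·-57/7=69/7
M: M0=0, M1=69/7, M2=-57/7, M3=0
seg 0: a=3, c=M0/2=0, d=(M1−M0)/(6·2)=23/28, b=Δ0−h0·(2M0+M1)/6=-81/14
seg 1: a=-2, c=M1/2=69/14, d=(M2−M1)/(6·1)=-3, b=Δ1−h1·(2M1+M2)/6=57/14
seg 2: a=4, c=M2/2=-57/14, d=(M3−M2)/(6·2)=19/28, b=Δ2−h2·(2M2+M3)/6=69/14
t_q=11/4 → seg 1, τ=3/4; S=-2+57/14·τ+69/14·τ²+-3·τ³=1147/448

  seg 0: a=3 b=-81/14 c=0 d=23/28
  seg 1: a=-2 b=57/14 c=69/14 d=-3
  seg 2: a=4 b=69/14 c=-57/14 d=19/28
S(11/4) = 1147/448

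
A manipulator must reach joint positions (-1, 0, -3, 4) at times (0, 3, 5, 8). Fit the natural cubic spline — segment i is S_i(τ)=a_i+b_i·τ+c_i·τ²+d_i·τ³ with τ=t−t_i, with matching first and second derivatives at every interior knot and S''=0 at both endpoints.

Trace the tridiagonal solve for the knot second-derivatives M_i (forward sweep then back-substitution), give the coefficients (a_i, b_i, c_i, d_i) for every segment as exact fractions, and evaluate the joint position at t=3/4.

  seg 0: a=-1 b=55/48 c=0 d=-13/144
  seg 1: a=0 b=-31/24 c=-13/16 d=17/48
  seg 2: a=-3 b=-7/24 c=21/16 d=-7/48
S(3/4) = -183/1024

Δ: Δ0=1/3, Δ1=-3/2, Δ2=7/3
row 1: diag=10, rhs=-11; c'=1/5, d'=-11/10
row 2: denom=10−2·1/5=48/5; d'=(23−2·-11/10)/(48/5)=21/8
back: M2=21/8
back: M1=-11/10−1/5·21/8=-13/8
M: M0=0, M1=-13/8, M2=21/8, M3=0
seg 0: a=-1, c=M0/2=0, d=(M1−M0)/(6·3)=-13/144, b=Δ0−h0·(2M0+M1)/6=55/48
seg 1: a=0, c=M1/2=-13/16, d=(M2−M1)/(6·2)=17/48, b=Δ1−h1·(2M1+M2)/6=-31/24
seg 2: a=-3, c=M2/2=21/16, d=(M3−M2)/(6·3)=-7/48, b=Δ2−h2·(2M2+M3)/6=-7/24
t_q=3/4 → seg 0, τ=3/4; S=-1+55/48·τ+0·τ²+-13/144·τ³=-183/1024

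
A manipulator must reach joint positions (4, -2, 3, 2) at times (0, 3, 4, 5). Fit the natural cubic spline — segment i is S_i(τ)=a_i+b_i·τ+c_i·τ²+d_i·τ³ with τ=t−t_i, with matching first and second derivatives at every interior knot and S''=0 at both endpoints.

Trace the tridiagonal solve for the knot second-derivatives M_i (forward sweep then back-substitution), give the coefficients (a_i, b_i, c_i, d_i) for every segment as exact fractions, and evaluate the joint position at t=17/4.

  seg 0: a=4 b=-164/31 c=0 d=34/93
  seg 1: a=-2 b=142/31 c=102/31 d=-89/31
  seg 2: a=3 b=79/31 c=-165/31 d=55/31
S(17/4) = 6611/1984

Δ: Δ0=-2, Δ1=5, Δ2=-1
row 1: diag=8, rhs=42; c'=1/8, d'=21/4
row 2: denom=4−1·1/8=31/8; d'=(-36−1·21/4)/(31/8)=-330/31
back: M2=-330/31
back: M1=21/4−1/8·-330/31=204/31
M: M0=0, M1=204/31, M2=-330/31, M3=0
seg 0: a=4, c=M0/2=0, d=(M1−M0)/(6·3)=34/93, b=Δ0−h0·(2M0+M1)/6=-164/31
seg 1: a=-2, c=M1/2=102/31, d=(M2−M1)/(6·1)=-89/31, b=Δ1−h1·(2M1+M2)/6=142/31
seg 2: a=3, c=M2/2=-165/31, d=(M3−M2)/(6·1)=55/31, b=Δ2−h2·(2M2+M3)/6=79/31
t_q=17/4 → seg 2, τ=1/4; S=3+79/31·τ+-165/31·τ²+55/31·τ³=6611/1984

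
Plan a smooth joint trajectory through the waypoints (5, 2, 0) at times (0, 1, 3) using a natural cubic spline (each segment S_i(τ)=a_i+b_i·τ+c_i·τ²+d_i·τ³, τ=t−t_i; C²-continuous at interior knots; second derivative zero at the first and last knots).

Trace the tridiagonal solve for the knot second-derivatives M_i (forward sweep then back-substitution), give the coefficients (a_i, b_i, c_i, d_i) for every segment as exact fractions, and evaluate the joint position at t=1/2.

Δ: Δ0=-3, Δ1=-1
row 1: diag=6, rhs=12; c'=1/3, d'=2
back: M1=2
M: M0=0, M1=2, M2=0
seg 0: a=5, c=M0/2=0, d=(M1−M0)/(6·1)=1/3, b=Δ0−h0·(2M0+M1)/6=-10/3
seg 1: a=2, c=M1/2=1, d=(M2−M1)/(6·2)=-1/6, b=Δ1−h1·(2M1+M2)/6=-7/3
t_q=1/2 → seg 0, τ=1/2; S=5+-10/3·τ+0·τ²+1/3·τ³=27/8

  seg 0: a=5 b=-10/3 c=0 d=1/3
  seg 1: a=2 b=-7/3 c=1 d=-1/6
S(1/2) = 27/8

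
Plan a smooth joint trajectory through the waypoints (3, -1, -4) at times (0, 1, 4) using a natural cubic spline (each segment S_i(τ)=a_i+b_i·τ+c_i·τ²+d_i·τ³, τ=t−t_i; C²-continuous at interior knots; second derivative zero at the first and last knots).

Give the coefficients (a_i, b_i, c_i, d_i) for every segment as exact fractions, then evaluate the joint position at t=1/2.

  seg 0: a=3 b=-35/8 c=0 d=3/8
  seg 1: a=-1 b=-13/4 c=9/8 d=-1/8
S(1/2) = 55/64

Δ: Δ0=-4, Δ1=-1
row 1: diag=8, rhs=18; c'=3/8, d'=9/4
back: M1=9/4
M: M0=0, M1=9/4, M2=0
seg 0: a=3, c=M0/2=0, d=(M1−M0)/(6·1)=3/8, b=Δ0−h0·(2M0+M1)/6=-35/8
seg 1: a=-1, c=M1/2=9/8, d=(M2−M1)/(6·3)=-1/8, b=Δ1−h1·(2M1+M2)/6=-13/4
t_q=1/2 → seg 0, τ=1/2; S=3+-35/8·τ+0·τ²+3/8·τ³=55/64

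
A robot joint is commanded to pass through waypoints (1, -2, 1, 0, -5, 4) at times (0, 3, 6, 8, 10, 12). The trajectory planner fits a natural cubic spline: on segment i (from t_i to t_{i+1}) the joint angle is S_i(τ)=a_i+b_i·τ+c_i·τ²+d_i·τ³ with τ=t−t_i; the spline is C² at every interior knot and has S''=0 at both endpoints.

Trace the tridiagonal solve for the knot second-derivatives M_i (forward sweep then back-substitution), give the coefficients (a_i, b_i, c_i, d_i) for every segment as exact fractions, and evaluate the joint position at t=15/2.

  seg 0: a=1 b=-1659/1046 c=0 d=613/9414
  seg 1: a=-2 b=90/523 c=613/1046 d=-973/9414
  seg 2: a=1 b=939/1046 c=-180/523 d=-371/2092
  seg 3: a=0 b=-2727/1046 c=-1473/1046 d=1529/2092
  seg 4: a=-5 b=555/1046 c=1557/523 d=-519/1046
S(15/2) = 16295/16736

Δ: Δ0=-1, Δ1=1, Δ2=-1/2, Δ3=-5/2, Δ4=9/2
row 1: diag=12, rhs=12; c'=1/4, d'=1
row 2: denom=10−3·1/4=37/4; d'=(-9−3·1)/(37/4)=-48/37
row 3: denom=8−2·8/37=280/37; d'=(-12−2·-48/37)/(280/37)=-87/70
row 4: denom=8−2·37/140=523/70; d'=(42−2·-87/70)/(523/70)=3114/523
back: M4=3114/523
back: M3=-87/70−37/140·3114/523=-1473/523
back: M2=-48/37−8/37·-1473/523=-360/523
back: M1=1−1/4·-360/523=613/523
M: M0=0, M1=613/523, M2=-360/523, M3=-1473/523, M4=3114/523, M5=0
seg 0: a=1, c=M0/2=0, d=(M1−M0)/(6·3)=613/9414, b=Δ0−h0·(2M0+M1)/6=-1659/1046
seg 1: a=-2, c=M1/2=613/1046, d=(M2−M1)/(6·3)=-973/9414, b=Δ1−h1·(2M1+M2)/6=90/523
seg 2: a=1, c=M2/2=-180/523, d=(M3−M2)/(6·2)=-371/2092, b=Δ2−h2·(2M2+M3)/6=939/1046
seg 3: a=0, c=M3/2=-1473/1046, d=(M4−M3)/(6·2)=1529/2092, b=Δ3−h3·(2M3+M4)/6=-2727/1046
seg 4: a=-5, c=M4/2=1557/523, d=(M5−M4)/(6·2)=-519/1046, b=Δ4−h4·(2M4+M5)/6=555/1046
t_q=15/2 → seg 2, τ=3/2; S=1+939/1046·τ+-180/523·τ²+-371/2092·τ³=16295/16736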